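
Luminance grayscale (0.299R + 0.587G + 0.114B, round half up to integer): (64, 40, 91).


Gray = 0.299×R + 0.587×G + 0.114×B
Gray = 0.299×64 + 0.587×40 + 0.114×91
Gray = 19.136 + 23.480 + 10.374
Gray = 52.990 → round half up → 53
Gray = 53


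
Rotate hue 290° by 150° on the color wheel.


New hue = (H + rotation) mod 360
New hue = (290 + 150) mod 360
= 440 mod 360
= 80°


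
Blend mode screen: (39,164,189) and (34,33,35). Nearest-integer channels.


Screen: C = 255 - (255-A)×(255-B)/255, rounded to nearest integer
R: 255 - (255-39)×(255-34)/255 = 255 - 47736/255 ≈ 255 - 187.200 = 67.800 → 68
G: 255 - (255-164)×(255-33)/255 = 255 - 20202/255 ≈ 255 - 79.224 = 175.776 → 176
B: 255 - (255-189)×(255-35)/255 = 255 - 14520/255 ≈ 255 - 56.941 = 198.059 → 198
= RGB(68, 176, 198)


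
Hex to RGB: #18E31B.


18 → 24 (R)
E3 → 227 (G)
1B → 27 (B)
= RGB(24, 227, 27)


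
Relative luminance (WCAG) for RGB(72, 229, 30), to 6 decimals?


Linearize each channel (sRGB transfer function): c = v/255; c_lin = c/12.92 if c ≤ 0.04045, else ((c+0.055)/1.055)^2.4
  R: 72/255 ≈ 0.282353 > 0.04045 → ((0.282353+0.055)/1.055)^2.4 ≈ 0.064803
  G: 229/255 ≈ 0.898039 > 0.04045 → ((0.898039+0.055)/1.055)^2.4 ≈ 0.783538
  B: 30/255 ≈ 0.117647 > 0.04045 → ((0.117647+0.055)/1.055)^2.4 ≈ 0.012983
R_lin = 0.064803, G_lin = 0.783538, B_lin = 0.012983
L = 0.2126×R + 0.7152×G + 0.0722×B
L = 0.2126×0.064803 + 0.7152×0.783538 + 0.0722×0.012983
L ≈ 0.575101


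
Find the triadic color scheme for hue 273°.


Triadic: equally spaced at 120° intervals
H1 = 273°
H2 = (273 + 120) mod 360 = 33°
H3 = (273 + 240) mod 360 = 153°
Triadic = 273°, 33°, 153°


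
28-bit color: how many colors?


Colors = 2^bits = 2^28
= 268,435,456 colors


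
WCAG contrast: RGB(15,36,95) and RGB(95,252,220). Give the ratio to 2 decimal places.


Linearize each sRGB channel c=v/255: c/12.92 if c ≤ 0.04045 else ((c+0.055)/1.055)^2.4
L = 0.2126×R_lin + 0.7152×G_lin + 0.0722×B_lin
Color 1 (15,36,95):
  R=15: 15/255≈0.0588 > 0.04045 → ((0.0588+0.055)/1.055)^2.4 ≈ 0.00478
  G=36: 36/255≈0.1412 > 0.04045 → ((0.1412+0.055)/1.055)^2.4 ≈ 0.01764
  B=95: 95/255≈0.3725 > 0.04045 → ((0.3725+0.055)/1.055)^2.4 ≈ 0.11444
  L1 = 0.2126×0.00478 + 0.7152×0.01764 + 0.0722×0.11444 ≈ 0.02190
Color 2 (95,252,220):
  R=95: 95/255≈0.3725 > 0.04045 → ((0.3725+0.055)/1.055)^2.4 ≈ 0.11444
  G=252: 252/255≈0.9882 > 0.04045 → ((0.9882+0.055)/1.055)^2.4 ≈ 0.97345
  B=220: 220/255≈0.8627 > 0.04045 → ((0.8627+0.055)/1.055)^2.4 ≈ 0.71569
  L2 = 0.2126×0.11444 + 0.7152×0.97345 + 0.0722×0.71569 ≈ 0.77221
Lighter = 0.77221, Darker = 0.02190
Ratio = (L_lighter + 0.05) / (L_darker + 0.05)
Ratio = (0.77221 + 0.05) / (0.02190 + 0.05) = 0.82221 / 0.07190 ≈ 11.4362
Ratio ≈ 11.44:1


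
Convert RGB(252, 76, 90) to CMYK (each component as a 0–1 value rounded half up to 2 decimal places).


R'=252/255≈0.9882, G'=76/255≈0.2980, B'=90/255≈0.3529
K = 1 - max(R',G',B') = 1 - 252/255 = 3/255 = 0.01176… → 0.01
(1-R'-K)/(1-K) simplifies to (max-R)/max with max = 252:
C = (252-252)/252 = 0/252 = 0 → 0.00
M = (252-76)/252 = 176/252 = 0.69841… → 0.70
Y = (252-90)/252 = 162/252 = 0.64285… → 0.64
= CMYK(0.00, 0.70, 0.64, 0.01)


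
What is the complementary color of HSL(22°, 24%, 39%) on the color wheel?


Complement = opposite side of color wheel = hue + 180°
H' = (22 + 180) mod 360 = 202°
S and L unchanged.
= HSL(202°, 24%, 39%)


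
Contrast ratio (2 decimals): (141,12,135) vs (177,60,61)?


Linearize each sRGB channel c=v/255: c/12.92 if c ≤ 0.04045 else ((c+0.055)/1.055)^2.4
L = 0.2126×R_lin + 0.7152×G_lin + 0.0722×B_lin
Color 1 (141,12,135):
  R=141: 141/255≈0.5529 > 0.04045 → ((0.5529+0.055)/1.055)^2.4 ≈ 0.26636
  G=12: 12/255≈0.0471 > 0.04045 → ((0.0471+0.055)/1.055)^2.4 ≈ 0.00368
  B=135: 135/255≈0.5294 > 0.04045 → ((0.5294+0.055)/1.055)^2.4 ≈ 0.24228
  L1 = 0.2126×0.26636 + 0.7152×0.00368 + 0.0722×0.24228 ≈ 0.07675
Color 2 (177,60,61):
  R=177: 177/255≈0.6941 > 0.04045 → ((0.6941+0.055)/1.055)^2.4 ≈ 0.43966
  G=60: 60/255≈0.2353 > 0.04045 → ((0.2353+0.055)/1.055)^2.4 ≈ 0.04519
  B=61: 61/255≈0.2392 > 0.04045 → ((0.2392+0.055)/1.055)^2.4 ≈ 0.04667
  L2 = 0.2126×0.43966 + 0.7152×0.04519 + 0.0722×0.04667 ≈ 0.12916
Lighter = 0.12916, Darker = 0.07675
Ratio = (L_lighter + 0.05) / (L_darker + 0.05)
Ratio = (0.12916 + 0.05) / (0.07675 + 0.05) = 0.17916 / 0.12675 ≈ 1.4135
Ratio ≈ 1.41:1


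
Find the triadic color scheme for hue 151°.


Triadic: equally spaced at 120° intervals
H1 = 151°
H2 = (151 + 120) mod 360 = 271°
H3 = (151 + 240) mod 360 = 31°
Triadic = 151°, 271°, 31°


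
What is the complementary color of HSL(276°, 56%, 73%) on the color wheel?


Complement = opposite side of color wheel = hue + 180°
H' = (276 + 180) mod 360 = 96°
S and L unchanged.
= HSL(96°, 56%, 73%)


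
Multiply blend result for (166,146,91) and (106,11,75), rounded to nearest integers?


Multiply: C = A×B/255, rounded to nearest integer
R: 166×106/255 = 17596/255 ≈ 69.004 → 69
G: 146×11/255 = 1606/255 ≈ 6.298 → 6
B: 91×75/255 = 6825/255 ≈ 26.765 → 27
= RGB(69, 6, 27)


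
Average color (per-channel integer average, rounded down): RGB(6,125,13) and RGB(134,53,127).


Midpoint: each channel = ⌊(C₁+C₂)/2⌋
R: ⌊(6+134)/2⌋ = 70
G: ⌊(125+53)/2⌋ = 89
B: ⌊(13+127)/2⌋ = 70
= RGB(70, 89, 70)


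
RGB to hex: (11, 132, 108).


R = 11 → 0B (hex)
G = 132 → 84 (hex)
B = 108 → 6C (hex)
Hex = #0B846C


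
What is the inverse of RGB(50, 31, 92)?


Invert: (255-R, 255-G, 255-B)
R: 255-50 = 205
G: 255-31 = 224
B: 255-92 = 163
= RGB(205, 224, 163)


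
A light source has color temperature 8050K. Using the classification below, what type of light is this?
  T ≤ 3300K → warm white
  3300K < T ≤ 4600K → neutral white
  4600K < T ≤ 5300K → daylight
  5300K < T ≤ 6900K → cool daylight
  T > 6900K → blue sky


Temperature: 8050K
8050K > 6900K → blue sky
Classification: blue sky


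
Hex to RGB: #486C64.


48 → 72 (R)
6C → 108 (G)
64 → 100 (B)
= RGB(72, 108, 100)


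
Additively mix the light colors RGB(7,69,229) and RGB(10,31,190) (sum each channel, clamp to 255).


Additive: each channel = min(255, C₁+C₂)
R: 7+10 = 17 → 17
G: 69+31 = 100 → 100
B: 229+190 = 419 → 255
= RGB(17, 100, 255)


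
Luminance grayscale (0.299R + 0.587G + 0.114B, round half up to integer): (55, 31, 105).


Gray = 0.299×R + 0.587×G + 0.114×B
Gray = 0.299×55 + 0.587×31 + 0.114×105
Gray = 16.445 + 18.197 + 11.970
Gray = 46.612 → round half up → 47
Gray = 47


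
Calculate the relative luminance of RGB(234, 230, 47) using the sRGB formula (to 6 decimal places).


Linearize each channel (sRGB transfer function): c = v/255; c_lin = c/12.92 if c ≤ 0.04045, else ((c+0.055)/1.055)^2.4
  R: 234/255 ≈ 0.917647 > 0.04045 → ((0.917647+0.055)/1.055)^2.4 ≈ 0.822786
  G: 230/255 ≈ 0.901961 > 0.04045 → ((0.901961+0.055)/1.055)^2.4 ≈ 0.791298
  B: 47/255 ≈ 0.184314 > 0.04045 → ((0.184314+0.055)/1.055)^2.4 ≈ 0.028426
R_lin = 0.822786, G_lin = 0.791298, B_lin = 0.028426
L = 0.2126×R + 0.7152×G + 0.0722×B
L = 0.2126×0.822786 + 0.7152×0.791298 + 0.0722×0.028426
L ≈ 0.742913


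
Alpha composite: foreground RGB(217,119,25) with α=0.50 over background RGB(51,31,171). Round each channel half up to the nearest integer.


C = α×F + (1-α)×B, with 1-α = 0.50
R: 0.50×217 + 0.50×51 = 108.50 + 25.50 = 134.00 → 134
G: 0.50×119 + 0.50×31 = 59.50 + 15.50 = 75.00 → 75
B: 0.50×25 + 0.50×171 = 12.50 + 85.50 = 98.00 → 98
= RGB(134, 75, 98)


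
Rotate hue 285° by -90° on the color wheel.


New hue = (H + rotation) mod 360
New hue = (285 -90) mod 360
= 195 mod 360
= 195°


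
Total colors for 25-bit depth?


Colors = 2^bits = 2^25
= 33,554,432 colors


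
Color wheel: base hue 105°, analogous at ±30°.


Base hue: 105°
Left analog: (105 - 30) mod 360 = 75°
Right analog: (105 + 30) mod 360 = 135°
Analogous hues = 75° and 135°


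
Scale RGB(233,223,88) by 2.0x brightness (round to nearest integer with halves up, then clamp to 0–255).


Multiply each channel by 2.0, round half up, clamp to [0, 255]
R: 233×2.0 = 466 → clamp → 255
G: 223×2.0 = 446 → clamp → 255
B: 88×2.0 = 176
= RGB(255, 255, 176)


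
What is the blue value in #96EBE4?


Color: #96EBE4
R = 96 = 150
G = EB = 235
B = E4 = 228
Blue = 228


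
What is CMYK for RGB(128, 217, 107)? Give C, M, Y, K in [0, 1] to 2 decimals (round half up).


R'=128/255≈0.5020, G'=217/255≈0.8510, B'=107/255≈0.4196
K = 1 - max(R',G',B') = 1 - 217/255 = 38/255 = 0.14901… → 0.15
(1-R'-K)/(1-K) simplifies to (max-R)/max with max = 217:
C = (217-128)/217 = 89/217 = 0.41013… → 0.41
M = (217-217)/217 = 0/217 = 0 → 0.00
Y = (217-107)/217 = 110/217 = 0.50691… → 0.51
= CMYK(0.41, 0.00, 0.51, 0.15)


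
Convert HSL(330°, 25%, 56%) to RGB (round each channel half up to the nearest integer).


H=330°, S=0.25, L=0.56
C = (1-|2L-1|)×S = (1-|0.12|)×0.25 = 0.22
H' = H/60 = 330/60 ≈ 5.5000; X = C×(1-|H' mod 2 - 1|) = 0.11
m = L - C/2 = 0.56 - 0.11 = 0.45
Sector ⌊H'⌋ = 5 → (R',G',B') = (0.22, 0.0, 0.11)
RGB = ((R'+m)×255, (G'+m)×255, (B'+m)×255) = (170.85, 114.75, 142.8)
Round half up → RGB(171, 115, 143)


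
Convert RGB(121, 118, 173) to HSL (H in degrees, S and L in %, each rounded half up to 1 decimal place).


Normalize: R'=121/255≈0.4745, G'=118/255≈0.4627, B'=173/255≈0.6784
Max=173/255, Min=118/255, Δ=Max-Min=55/255
L = (Max+Min)/2 = (173+118)/510 = 291/510 = 0.57058… → L = 57.1%
L > 0.5 → S = Δ/(2-Max-Min) = 55/(510-173-118) = 55/219 = 0.25114… → S = 25.1%
(the 1/255 factors cancel in S and H, so raw channel differences can be used)
Max is B' → H = 60 × ((R-G)/Δ + 4) = 60 × ((121-118)/55 + 4)
  3/55 + 4 = 0.0545… + 4 = 4.0545…
  H = 60 × 4.0545… = 243.272…° → H = 243.3°
= HSL(243.3°, 25.1%, 57.1%)


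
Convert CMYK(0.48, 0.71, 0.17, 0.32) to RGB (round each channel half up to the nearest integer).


R = 255 × (1-C) × (1-K) = 255 × 0.52 × 0.68 = 90.168 → 90
G = 255 × (1-M) × (1-K) = 255 × 0.29 × 0.68 = 50.286 → 50
B = 255 × (1-Y) × (1-K) = 255 × 0.83 × 0.68 = 143.922 → 144
= RGB(90, 50, 144)


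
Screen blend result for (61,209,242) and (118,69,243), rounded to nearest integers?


Screen: C = 255 - (255-A)×(255-B)/255, rounded to nearest integer
R: 255 - (255-61)×(255-118)/255 = 255 - 26578/255 ≈ 255 - 104.227 = 150.773 → 151
G: 255 - (255-209)×(255-69)/255 = 255 - 8556/255 ≈ 255 - 33.553 = 221.447 → 221
B: 255 - (255-242)×(255-243)/255 = 255 - 156/255 ≈ 255 - 0.612 = 254.388 → 254
= RGB(151, 221, 254)


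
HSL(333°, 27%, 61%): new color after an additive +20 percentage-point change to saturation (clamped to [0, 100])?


Original S = 27%
Adjustment = +20 percentage points
New S = 27 + (20) = 47
Clamp to [0, 100] → 47
= HSL(333°, 47%, 61%)


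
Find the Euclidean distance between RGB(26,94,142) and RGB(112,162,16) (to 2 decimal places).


d = √[(R₁-R₂)² + (G₁-G₂)² + (B₁-B₂)²]
d = √[(26-112)² + (94-162)² + (142-16)²]
d = √[7396 + 4624 + 15876]
d = √27896
d ≈ 167.02


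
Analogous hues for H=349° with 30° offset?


Base hue: 349°
Left analog: (349 - 30) mod 360 = 319°
Right analog: (349 + 30) mod 360 = 19°
Analogous hues = 319° and 19°


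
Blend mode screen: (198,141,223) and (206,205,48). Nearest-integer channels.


Screen: C = 255 - (255-A)×(255-B)/255, rounded to nearest integer
R: 255 - (255-198)×(255-206)/255 = 255 - 2793/255 ≈ 255 - 10.953 = 244.047 → 244
G: 255 - (255-141)×(255-205)/255 = 255 - 5700/255 ≈ 255 - 22.353 = 232.647 → 233
B: 255 - (255-223)×(255-48)/255 = 255 - 6624/255 ≈ 255 - 25.976 = 229.024 → 229
= RGB(244, 233, 229)


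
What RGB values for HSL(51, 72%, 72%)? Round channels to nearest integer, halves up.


H=51°, S=0.72, L=0.72
C = (1-|2L-1|)×S = (1-|0.44|)×0.72 = 0.4032
H' = H/60 = 51/60 ≈ 0.8500; X = C×(1-|H' mod 2 - 1|) = 0.34272
m = L - C/2 = 0.72 - 0.2016 = 0.5184
Sector ⌊H'⌋ = 0 → (R',G',B') = (0.4032, 0.34272, 0.0)
RGB = ((R'+m)×255, (G'+m)×255, (B'+m)×255) = (235.008, 219.5856, 132.192)
Round half up → RGB(235, 220, 132)


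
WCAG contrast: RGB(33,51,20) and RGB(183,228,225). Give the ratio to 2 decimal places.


Linearize each sRGB channel c=v/255: c/12.92 if c ≤ 0.04045 else ((c+0.055)/1.055)^2.4
L = 0.2126×R_lin + 0.7152×G_lin + 0.0722×B_lin
Color 1 (33,51,20):
  R=33: 33/255≈0.1294 > 0.04045 → ((0.1294+0.055)/1.055)^2.4 ≈ 0.01521
  G=51: 51/255≈0.2000 > 0.04045 → ((0.2000+0.055)/1.055)^2.4 ≈ 0.03310
  B=20: 20/255≈0.0784 > 0.04045 → ((0.0784+0.055)/1.055)^2.4 ≈ 0.00700
  L1 = 0.2126×0.01521 + 0.7152×0.03310 + 0.0722×0.00700 ≈ 0.02741
Color 2 (183,228,225):
  R=183: 183/255≈0.7176 > 0.04045 → ((0.7176+0.055)/1.055)^2.4 ≈ 0.47353
  G=228: 228/255≈0.8941 > 0.04045 → ((0.8941+0.055)/1.055)^2.4 ≈ 0.77582
  B=225: 225/255≈0.8824 > 0.04045 → ((0.8824+0.055)/1.055)^2.4 ≈ 0.75294
  L2 = 0.2126×0.47353 + 0.7152×0.77582 + 0.0722×0.75294 ≈ 0.70990
Lighter = 0.70990, Darker = 0.02741
Ratio = (L_lighter + 0.05) / (L_darker + 0.05)
Ratio = (0.70990 + 0.05) / (0.02741 + 0.05) = 0.75990 / 0.07741 ≈ 9.8160
Ratio ≈ 9.82:1


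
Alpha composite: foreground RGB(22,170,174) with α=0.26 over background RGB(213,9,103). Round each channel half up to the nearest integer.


C = α×F + (1-α)×B, with 1-α = 0.74
R: 0.26×22 + 0.74×213 = 5.72 + 157.62 = 163.34 → 163
G: 0.26×170 + 0.74×9 = 44.20 + 6.66 = 50.86 → 51
B: 0.26×174 + 0.74×103 = 45.24 + 76.22 = 121.46 → 121
= RGB(163, 51, 121)


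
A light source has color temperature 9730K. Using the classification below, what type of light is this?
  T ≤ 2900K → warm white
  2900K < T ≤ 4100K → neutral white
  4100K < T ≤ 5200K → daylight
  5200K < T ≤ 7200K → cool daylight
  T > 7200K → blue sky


Temperature: 9730K
9730K > 7200K → blue sky
Classification: blue sky


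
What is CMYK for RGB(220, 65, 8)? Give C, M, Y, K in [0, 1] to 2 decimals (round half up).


R'=220/255≈0.8627, G'=65/255≈0.2549, B'=8/255≈0.0314
K = 1 - max(R',G',B') = 1 - 220/255 = 35/255 = 0.13725… → 0.14
(1-R'-K)/(1-K) simplifies to (max-R)/max with max = 220:
C = (220-220)/220 = 0/220 = 0 → 0.00
M = (220-65)/220 = 155/220 = 0.70454… → 0.70
Y = (220-8)/220 = 212/220 = 0.96363… → 0.96
= CMYK(0.00, 0.70, 0.96, 0.14)


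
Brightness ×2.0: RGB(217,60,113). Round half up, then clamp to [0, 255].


Multiply each channel by 2.0, round half up, clamp to [0, 255]
R: 217×2.0 = 434 → clamp → 255
G: 60×2.0 = 120
B: 113×2.0 = 226
= RGB(255, 120, 226)


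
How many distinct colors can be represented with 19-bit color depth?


Colors = 2^bits = 2^19
= 524,288 colors


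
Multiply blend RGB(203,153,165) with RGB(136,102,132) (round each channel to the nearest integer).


Multiply: C = A×B/255, rounded to nearest integer
R: 203×136/255 = 27608/255 ≈ 108.267 → 108
G: 153×102/255 = 15606/255 ≈ 61.200 → 61
B: 165×132/255 = 21780/255 ≈ 85.412 → 85
= RGB(108, 61, 85)


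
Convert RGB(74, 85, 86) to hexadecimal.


R = 74 → 4A (hex)
G = 85 → 55 (hex)
B = 86 → 56 (hex)
Hex = #4A5556


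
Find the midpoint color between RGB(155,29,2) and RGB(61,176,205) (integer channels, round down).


Midpoint: each channel = ⌊(C₁+C₂)/2⌋
R: ⌊(155+61)/2⌋ = 108
G: ⌊(29+176)/2⌋ = 102
B: ⌊(2+205)/2⌋ = 103
= RGB(108, 102, 103)


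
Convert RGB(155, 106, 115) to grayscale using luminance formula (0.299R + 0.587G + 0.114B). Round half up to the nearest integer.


Gray = 0.299×R + 0.587×G + 0.114×B
Gray = 0.299×155 + 0.587×106 + 0.114×115
Gray = 46.345 + 62.222 + 13.110
Gray = 121.677 → round half up → 122
Gray = 122


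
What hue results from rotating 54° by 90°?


New hue = (H + rotation) mod 360
New hue = (54 + 90) mod 360
= 144 mod 360
= 144°


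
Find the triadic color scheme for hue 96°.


Triadic: equally spaced at 120° intervals
H1 = 96°
H2 = (96 + 120) mod 360 = 216°
H3 = (96 + 240) mod 360 = 336°
Triadic = 96°, 216°, 336°


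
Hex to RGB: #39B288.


39 → 57 (R)
B2 → 178 (G)
88 → 136 (B)
= RGB(57, 178, 136)


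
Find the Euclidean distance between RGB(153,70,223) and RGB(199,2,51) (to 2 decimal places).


d = √[(R₁-R₂)² + (G₁-G₂)² + (B₁-B₂)²]
d = √[(153-199)² + (70-2)² + (223-51)²]
d = √[2116 + 4624 + 29584]
d = √36324
d ≈ 190.59


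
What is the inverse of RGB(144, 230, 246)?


Invert: (255-R, 255-G, 255-B)
R: 255-144 = 111
G: 255-230 = 25
B: 255-246 = 9
= RGB(111, 25, 9)


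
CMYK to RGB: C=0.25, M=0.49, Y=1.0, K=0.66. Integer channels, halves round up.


R = 255 × (1-C) × (1-K) = 255 × 0.75 × 0.34 = 65.025 → 65
G = 255 × (1-M) × (1-K) = 255 × 0.51 × 0.34 = 44.217 → 44
B = 255 × (1-Y) × (1-K) = 255 × 0.00 × 0.34 = 0
= RGB(65, 44, 0)


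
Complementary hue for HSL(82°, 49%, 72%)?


Complement = opposite side of color wheel = hue + 180°
H' = (82 + 180) mod 360 = 262°
S and L unchanged.
= HSL(262°, 49%, 72%)


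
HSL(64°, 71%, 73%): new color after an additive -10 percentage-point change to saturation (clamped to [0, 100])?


Original S = 71%
Adjustment = -10 percentage points
New S = 71 + (-10) = 61
Clamp to [0, 100] → 61
= HSL(64°, 61%, 73%)


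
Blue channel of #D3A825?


Color: #D3A825
R = D3 = 211
G = A8 = 168
B = 25 = 37
Blue = 37


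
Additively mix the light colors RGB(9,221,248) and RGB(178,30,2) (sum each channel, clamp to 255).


Additive: each channel = min(255, C₁+C₂)
R: 9+178 = 187 → 187
G: 221+30 = 251 → 251
B: 248+2 = 250 → 250
= RGB(187, 251, 250)


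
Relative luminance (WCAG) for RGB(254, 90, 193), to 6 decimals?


Linearize each channel (sRGB transfer function): c = v/255; c_lin = c/12.92 if c ≤ 0.04045, else ((c+0.055)/1.055)^2.4
  R: 254/255 ≈ 0.996078 > 0.04045 → ((0.996078+0.055)/1.055)^2.4 ≈ 0.991102
  G: 90/255 ≈ 0.352941 > 0.04045 → ((0.352941+0.055)/1.055)^2.4 ≈ 0.102242
  B: 193/255 ≈ 0.756863 > 0.04045 → ((0.756863+0.055)/1.055)^2.4 ≈ 0.533276
R_lin = 0.991102, G_lin = 0.102242, B_lin = 0.533276
L = 0.2126×R + 0.7152×G + 0.0722×B
L = 0.2126×0.991102 + 0.7152×0.102242 + 0.0722×0.533276
L ≈ 0.322334


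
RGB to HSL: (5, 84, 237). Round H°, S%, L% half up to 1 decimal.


Normalize: R'=5/255≈0.0196, G'=84/255≈0.3294, B'=237/255≈0.9294
Max=237/255, Min=5/255, Δ=Max-Min=232/255
L = (Max+Min)/2 = (237+5)/510 = 242/510 = 0.47450… → L = 47.5%
L ≤ 0.5 → S = Δ/(Max+Min) = 232/(237+5) = 232/242 = 0.95867… → S = 95.9%
(the 1/255 factors cancel in S and H, so raw channel differences can be used)
Max is B' → H = 60 × ((R-G)/Δ + 4) = 60 × ((5-84)/232 + 4)
  -79/232 + 4 = -0.3405… + 4 = 3.6594…
  H = 60 × 3.6594… = 219.568…° → H = 219.6°
= HSL(219.6°, 95.9%, 47.5%)


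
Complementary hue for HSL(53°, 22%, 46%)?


Complement = opposite side of color wheel = hue + 180°
H' = (53 + 180) mod 360 = 233°
S and L unchanged.
= HSL(233°, 22%, 46%)


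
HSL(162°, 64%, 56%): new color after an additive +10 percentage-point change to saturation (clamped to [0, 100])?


Original S = 64%
Adjustment = +10 percentage points
New S = 64 + (10) = 74
Clamp to [0, 100] → 74
= HSL(162°, 74%, 56%)


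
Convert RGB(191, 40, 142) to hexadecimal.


R = 191 → BF (hex)
G = 40 → 28 (hex)
B = 142 → 8E (hex)
Hex = #BF288E


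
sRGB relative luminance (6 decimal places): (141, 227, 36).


Linearize each channel (sRGB transfer function): c = v/255; c_lin = c/12.92 if c ≤ 0.04045, else ((c+0.055)/1.055)^2.4
  R: 141/255 ≈ 0.552941 > 0.04045 → ((0.552941+0.055)/1.055)^2.4 ≈ 0.266356
  G: 227/255 ≈ 0.890196 > 0.04045 → ((0.890196+0.055)/1.055)^2.4 ≈ 0.768151
  B: 36/255 ≈ 0.141176 > 0.04045 → ((0.141176+0.055)/1.055)^2.4 ≈ 0.017642
R_lin = 0.266356, G_lin = 0.768151, B_lin = 0.017642
L = 0.2126×R + 0.7152×G + 0.0722×B
L = 0.2126×0.266356 + 0.7152×0.768151 + 0.0722×0.017642
L ≈ 0.607283


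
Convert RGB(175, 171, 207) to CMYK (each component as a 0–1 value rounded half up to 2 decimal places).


R'=175/255≈0.6863, G'=171/255≈0.6706, B'=207/255≈0.8118
K = 1 - max(R',G',B') = 1 - 207/255 = 48/255 = 0.18823… → 0.19
(1-R'-K)/(1-K) simplifies to (max-R)/max with max = 207:
C = (207-175)/207 = 32/207 = 0.15458… → 0.15
M = (207-171)/207 = 36/207 = 0.17391… → 0.17
Y = (207-207)/207 = 0/207 = 0 → 0.00
= CMYK(0.15, 0.17, 0.00, 0.19)


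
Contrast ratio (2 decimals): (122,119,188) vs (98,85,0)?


Linearize each sRGB channel c=v/255: c/12.92 if c ≤ 0.04045 else ((c+0.055)/1.055)^2.4
L = 0.2126×R_lin + 0.7152×G_lin + 0.0722×B_lin
Color 1 (122,119,188):
  R=122: 122/255≈0.4784 > 0.04045 → ((0.4784+0.055)/1.055)^2.4 ≈ 0.19462
  G=119: 119/255≈0.4667 > 0.04045 → ((0.4667+0.055)/1.055)^2.4 ≈ 0.18447
  B=188: 188/255≈0.7373 > 0.04045 → ((0.7373+0.055)/1.055)^2.4 ≈ 0.50289
  L1 = 0.2126×0.19462 + 0.7152×0.18447 + 0.0722×0.50289 ≈ 0.20962
Color 2 (98,85,0):
  R=98: 98/255≈0.3843 > 0.04045 → ((0.3843+0.055)/1.055)^2.4 ≈ 0.12214
  G=85: 85/255≈0.3333 > 0.04045 → ((0.3333+0.055)/1.055)^2.4 ≈ 0.09084
  B=0: 0/255≈0.0000 ≤ 0.04045 → 0.0000/12.92 ≈ 0.00000
  L2 = 0.2126×0.12214 + 0.7152×0.09084 + 0.0722×0.00000 ≈ 0.09094
Lighter = 0.20962, Darker = 0.09094
Ratio = (L_lighter + 0.05) / (L_darker + 0.05)
Ratio = (0.20962 + 0.05) / (0.09094 + 0.05) = 0.25962 / 0.14094 ≈ 1.8421
Ratio ≈ 1.84:1


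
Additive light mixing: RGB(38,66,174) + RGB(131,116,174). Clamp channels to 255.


Additive: each channel = min(255, C₁+C₂)
R: 38+131 = 169 → 169
G: 66+116 = 182 → 182
B: 174+174 = 348 → 255
= RGB(169, 182, 255)


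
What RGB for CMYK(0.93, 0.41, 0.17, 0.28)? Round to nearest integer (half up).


R = 255 × (1-C) × (1-K) = 255 × 0.07 × 0.72 = 12.852 → 13
G = 255 × (1-M) × (1-K) = 255 × 0.59 × 0.72 = 108.324 → 108
B = 255 × (1-Y) × (1-K) = 255 × 0.83 × 0.72 = 152.388 → 152
= RGB(13, 108, 152)


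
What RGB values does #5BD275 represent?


5B → 91 (R)
D2 → 210 (G)
75 → 117 (B)
= RGB(91, 210, 117)


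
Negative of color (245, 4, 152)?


Invert: (255-R, 255-G, 255-B)
R: 255-245 = 10
G: 255-4 = 251
B: 255-152 = 103
= RGB(10, 251, 103)


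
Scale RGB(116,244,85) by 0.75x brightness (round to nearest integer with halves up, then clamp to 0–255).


Multiply each channel by 0.75, round half up, clamp to [0, 255]
R: 116×0.75 = 87
G: 244×0.75 = 183
B: 85×0.75 = 63.75 → round → 64
= RGB(87, 183, 64)


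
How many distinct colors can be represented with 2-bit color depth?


Colors = 2^bits = 2^2
= 4 colors


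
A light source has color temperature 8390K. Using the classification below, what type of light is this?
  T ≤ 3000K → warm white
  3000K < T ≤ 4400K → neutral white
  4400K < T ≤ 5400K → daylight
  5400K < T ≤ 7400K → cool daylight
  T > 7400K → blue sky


Temperature: 8390K
8390K > 7400K → blue sky
Classification: blue sky


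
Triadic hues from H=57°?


Triadic: equally spaced at 120° intervals
H1 = 57°
H2 = (57 + 120) mod 360 = 177°
H3 = (57 + 240) mod 360 = 297°
Triadic = 57°, 177°, 297°


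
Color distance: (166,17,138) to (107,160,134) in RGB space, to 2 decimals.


d = √[(R₁-R₂)² + (G₁-G₂)² + (B₁-B₂)²]
d = √[(166-107)² + (17-160)² + (138-134)²]
d = √[3481 + 20449 + 16]
d = √23946
d ≈ 154.74


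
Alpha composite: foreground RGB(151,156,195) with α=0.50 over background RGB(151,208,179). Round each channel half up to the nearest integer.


C = α×F + (1-α)×B, with 1-α = 0.50
R: 0.50×151 + 0.50×151 = 75.50 + 75.50 = 151.00 → 151
G: 0.50×156 + 0.50×208 = 78.00 + 104.00 = 182.00 → 182
B: 0.50×195 + 0.50×179 = 97.50 + 89.50 = 187.00 → 187
= RGB(151, 182, 187)


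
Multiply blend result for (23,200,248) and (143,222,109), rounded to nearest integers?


Multiply: C = A×B/255, rounded to nearest integer
R: 23×143/255 = 3289/255 ≈ 12.898 → 13
G: 200×222/255 = 44400/255 ≈ 174.118 → 174
B: 248×109/255 = 27032/255 ≈ 106.008 → 106
= RGB(13, 174, 106)


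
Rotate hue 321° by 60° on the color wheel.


New hue = (H + rotation) mod 360
New hue = (321 + 60) mod 360
= 381 mod 360
= 21°


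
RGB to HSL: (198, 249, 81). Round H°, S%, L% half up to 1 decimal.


Normalize: R'=198/255≈0.7765, G'=249/255≈0.9765, B'=81/255≈0.3176
Max=249/255, Min=81/255, Δ=Max-Min=168/255
L = (Max+Min)/2 = (249+81)/510 = 330/510 = 0.64705… → L = 64.7%
L > 0.5 → S = Δ/(2-Max-Min) = 168/(510-249-81) = 168/180 = 0.93333… → S = 93.3%
(the 1/255 factors cancel in S and H, so raw channel differences can be used)
Max is G' → H = 60 × ((B-R)/Δ + 2) = 60 × ((81-198)/168 + 2)
  -117/168 + 2 = -0.6964… + 2 = 1.3035…
  H = 60 × 1.3035… = 78.214…° → H = 78.2°
= HSL(78.2°, 93.3%, 64.7%)


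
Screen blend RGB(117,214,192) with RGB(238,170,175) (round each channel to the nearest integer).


Screen: C = 255 - (255-A)×(255-B)/255, rounded to nearest integer
R: 255 - (255-117)×(255-238)/255 = 255 - 2346/255 ≈ 255 - 9.200 = 245.800 → 246
G: 255 - (255-214)×(255-170)/255 = 255 - 3485/255 ≈ 255 - 13.667 = 241.333 → 241
B: 255 - (255-192)×(255-175)/255 = 255 - 5040/255 ≈ 255 - 19.765 = 235.235 → 235
= RGB(246, 241, 235)


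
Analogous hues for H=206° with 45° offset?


Base hue: 206°
Left analog: (206 - 45) mod 360 = 161°
Right analog: (206 + 45) mod 360 = 251°
Analogous hues = 161° and 251°


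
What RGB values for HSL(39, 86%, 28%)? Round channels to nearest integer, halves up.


H=39°, S=0.86, L=0.28
C = (1-|2L-1|)×S = (1-|-0.44|)×0.86 = 0.4816
H' = H/60 = 39/60 ≈ 0.6500; X = C×(1-|H' mod 2 - 1|) = 0.31304
m = L - C/2 = 0.28 - 0.2408 = 0.0392
Sector ⌊H'⌋ = 0 → (R',G',B') = (0.4816, 0.31304, 0.0)
RGB = ((R'+m)×255, (G'+m)×255, (B'+m)×255) = (132.804, 89.8212, 9.996)
Round half up → RGB(133, 90, 10)


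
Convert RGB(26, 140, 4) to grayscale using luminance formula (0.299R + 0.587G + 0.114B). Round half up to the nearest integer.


Gray = 0.299×R + 0.587×G + 0.114×B
Gray = 0.299×26 + 0.587×140 + 0.114×4
Gray = 7.774 + 82.180 + 0.456
Gray = 90.410 → round half up → 90
Gray = 90


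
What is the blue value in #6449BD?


Color: #6449BD
R = 64 = 100
G = 49 = 73
B = BD = 189
Blue = 189


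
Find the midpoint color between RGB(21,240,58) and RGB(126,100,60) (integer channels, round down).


Midpoint: each channel = ⌊(C₁+C₂)/2⌋
R: ⌊(21+126)/2⌋ = 73
G: ⌊(240+100)/2⌋ = 170
B: ⌊(58+60)/2⌋ = 59
= RGB(73, 170, 59)


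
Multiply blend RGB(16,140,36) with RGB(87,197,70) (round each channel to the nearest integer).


Multiply: C = A×B/255, rounded to nearest integer
R: 16×87/255 = 1392/255 ≈ 5.459 → 5
G: 140×197/255 = 27580/255 ≈ 108.157 → 108
B: 36×70/255 = 2520/255 ≈ 9.882 → 10
= RGB(5, 108, 10)


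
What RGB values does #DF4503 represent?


DF → 223 (R)
45 → 69 (G)
03 → 3 (B)
= RGB(223, 69, 3)


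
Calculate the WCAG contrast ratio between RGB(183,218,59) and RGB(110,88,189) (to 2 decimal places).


Linearize each sRGB channel c=v/255: c/12.92 if c ≤ 0.04045 else ((c+0.055)/1.055)^2.4
L = 0.2126×R_lin + 0.7152×G_lin + 0.0722×B_lin
Color 1 (183,218,59):
  R=183: 183/255≈0.7176 > 0.04045 → ((0.7176+0.055)/1.055)^2.4 ≈ 0.47353
  G=218: 218/255≈0.8549 > 0.04045 → ((0.8549+0.055)/1.055)^2.4 ≈ 0.70110
  B=59: 59/255≈0.2314 > 0.04045 → ((0.2314+0.055)/1.055)^2.4 ≈ 0.04374
  L1 = 0.2126×0.47353 + 0.7152×0.70110 + 0.0722×0.04374 ≈ 0.60526
Color 2 (110,88,189):
  R=110: 110/255≈0.4314 > 0.04045 → ((0.4314+0.055)/1.055)^2.4 ≈ 0.15593
  G=88: 88/255≈0.3451 > 0.04045 → ((0.3451+0.055)/1.055)^2.4 ≈ 0.09759
  B=189: 189/255≈0.7412 > 0.04045 → ((0.7412+0.055)/1.055)^2.4 ≈ 0.50888
  L2 = 0.2126×0.15593 + 0.7152×0.09759 + 0.0722×0.50888 ≈ 0.13969
Lighter = 0.60526, Darker = 0.13969
Ratio = (L_lighter + 0.05) / (L_darker + 0.05)
Ratio = (0.60526 + 0.05) / (0.13969 + 0.05) = 0.65526 / 0.18969 ≈ 3.4544
Ratio ≈ 3.45:1


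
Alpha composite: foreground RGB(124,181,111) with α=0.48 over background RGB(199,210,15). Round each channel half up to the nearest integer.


C = α×F + (1-α)×B, with 1-α = 0.52
R: 0.48×124 + 0.52×199 = 59.52 + 103.48 = 163.00 → 163
G: 0.48×181 + 0.52×210 = 86.88 + 109.20 = 196.08 → 196
B: 0.48×111 + 0.52×15 = 53.28 + 7.80 = 61.08 → 61
= RGB(163, 196, 61)


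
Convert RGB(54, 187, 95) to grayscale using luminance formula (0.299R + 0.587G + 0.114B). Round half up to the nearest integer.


Gray = 0.299×R + 0.587×G + 0.114×B
Gray = 0.299×54 + 0.587×187 + 0.114×95
Gray = 16.146 + 109.769 + 10.830
Gray = 136.745 → round half up → 137
Gray = 137


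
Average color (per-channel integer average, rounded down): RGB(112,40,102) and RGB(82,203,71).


Midpoint: each channel = ⌊(C₁+C₂)/2⌋
R: ⌊(112+82)/2⌋ = 97
G: ⌊(40+203)/2⌋ = 121
B: ⌊(102+71)/2⌋ = 86
= RGB(97, 121, 86)


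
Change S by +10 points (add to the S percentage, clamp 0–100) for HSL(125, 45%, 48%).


Original S = 45%
Adjustment = +10 percentage points
New S = 45 + (10) = 55
Clamp to [0, 100] → 55
= HSL(125°, 55%, 48%)


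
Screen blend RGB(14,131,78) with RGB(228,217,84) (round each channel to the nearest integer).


Screen: C = 255 - (255-A)×(255-B)/255, rounded to nearest integer
R: 255 - (255-14)×(255-228)/255 = 255 - 6507/255 ≈ 255 - 25.518 = 229.482 → 229
G: 255 - (255-131)×(255-217)/255 = 255 - 4712/255 ≈ 255 - 18.478 = 236.522 → 237
B: 255 - (255-78)×(255-84)/255 = 255 - 30267/255 ≈ 255 - 118.694 = 136.306 → 136
= RGB(229, 237, 136)


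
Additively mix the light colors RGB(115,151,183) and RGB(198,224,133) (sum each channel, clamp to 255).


Additive: each channel = min(255, C₁+C₂)
R: 115+198 = 313 → 255
G: 151+224 = 375 → 255
B: 183+133 = 316 → 255
= RGB(255, 255, 255)


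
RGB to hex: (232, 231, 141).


R = 232 → E8 (hex)
G = 231 → E7 (hex)
B = 141 → 8D (hex)
Hex = #E8E78D


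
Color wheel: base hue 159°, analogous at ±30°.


Base hue: 159°
Left analog: (159 - 30) mod 360 = 129°
Right analog: (159 + 30) mod 360 = 189°
Analogous hues = 129° and 189°


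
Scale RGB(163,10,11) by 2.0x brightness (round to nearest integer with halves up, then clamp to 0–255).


Multiply each channel by 2.0, round half up, clamp to [0, 255]
R: 163×2.0 = 326 → clamp → 255
G: 10×2.0 = 20
B: 11×2.0 = 22
= RGB(255, 20, 22)


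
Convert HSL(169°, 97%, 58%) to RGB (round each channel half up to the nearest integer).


H=169°, S=0.97, L=0.58
C = (1-|2L-1|)×S = (1-|0.16|)×0.97 = 0.8148
H' = H/60 = 169/60 ≈ 2.8167; X = C×(1-|H' mod 2 - 1|) = 0.66542
m = L - C/2 = 0.58 - 0.4074 = 0.1726
Sector ⌊H'⌋ = 2 → (R',G',B') = (0.0, 0.8148, 0.66542)
RGB = ((R'+m)×255, (G'+m)×255, (B'+m)×255) = (44.013, 251.787, 213.6951)
Round half up → RGB(44, 252, 214)


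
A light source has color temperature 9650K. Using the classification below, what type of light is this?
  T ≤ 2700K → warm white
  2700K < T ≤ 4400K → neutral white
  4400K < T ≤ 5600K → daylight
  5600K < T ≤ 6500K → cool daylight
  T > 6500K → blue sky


Temperature: 9650K
9650K > 6500K → blue sky
Classification: blue sky


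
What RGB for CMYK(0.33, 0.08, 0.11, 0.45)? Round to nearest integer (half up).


R = 255 × (1-C) × (1-K) = 255 × 0.67 × 0.55 = 93.9675 → 94
G = 255 × (1-M) × (1-K) = 255 × 0.92 × 0.55 = 129.03 → 129
B = 255 × (1-Y) × (1-K) = 255 × 0.89 × 0.55 = 124.8225 → 125
= RGB(94, 129, 125)


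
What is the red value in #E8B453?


Color: #E8B453
R = E8 = 232
G = B4 = 180
B = 53 = 83
Red = 232


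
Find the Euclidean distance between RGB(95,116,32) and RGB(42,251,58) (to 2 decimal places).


d = √[(R₁-R₂)² + (G₁-G₂)² + (B₁-B₂)²]
d = √[(95-42)² + (116-251)² + (32-58)²]
d = √[2809 + 18225 + 676]
d = √21710
d ≈ 147.34


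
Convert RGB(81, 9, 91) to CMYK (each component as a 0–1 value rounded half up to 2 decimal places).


R'=81/255≈0.3176, G'=9/255≈0.0353, B'=91/255≈0.3569
K = 1 - max(R',G',B') = 1 - 91/255 = 164/255 = 0.64313… → 0.64
(1-R'-K)/(1-K) simplifies to (max-R)/max with max = 91:
C = (91-81)/91 = 10/91 = 0.10989… → 0.11
M = (91-9)/91 = 82/91 = 0.90109… → 0.90
Y = (91-91)/91 = 0/91 = 0 → 0.00
= CMYK(0.11, 0.90, 0.00, 0.64)


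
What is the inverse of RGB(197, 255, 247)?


Invert: (255-R, 255-G, 255-B)
R: 255-197 = 58
G: 255-255 = 0
B: 255-247 = 8
= RGB(58, 0, 8)


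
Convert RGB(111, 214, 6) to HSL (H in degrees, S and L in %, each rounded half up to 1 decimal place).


Normalize: R'=111/255≈0.4353, G'=214/255≈0.8392, B'=6/255≈0.0235
Max=214/255, Min=6/255, Δ=Max-Min=208/255
L = (Max+Min)/2 = (214+6)/510 = 220/510 = 0.43137… → L = 43.1%
L ≤ 0.5 → S = Δ/(Max+Min) = 208/(214+6) = 208/220 = 0.94545… → S = 94.5%
(the 1/255 factors cancel in S and H, so raw channel differences can be used)
Max is G' → H = 60 × ((B-R)/Δ + 2) = 60 × ((6-111)/208 + 2)
  -105/208 + 2 = -0.5048… + 2 = 1.4951…
  H = 60 × 1.4951… = 89.711…° → H = 89.7°
= HSL(89.7°, 94.5%, 43.1%)


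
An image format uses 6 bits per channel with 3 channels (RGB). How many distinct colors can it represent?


Total bits = 6 bits/channel × 3 channels = 18 bits
Distinct colors = 2^18
= 262,144 colors


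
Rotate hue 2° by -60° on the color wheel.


New hue = (H + rotation) mod 360
New hue = (2 -60) mod 360
= -58 mod 360
= 302°


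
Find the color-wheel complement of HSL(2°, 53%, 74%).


Complement = opposite side of color wheel = hue + 180°
H' = (2 + 180) mod 360 = 182°
S and L unchanged.
= HSL(182°, 53%, 74%)


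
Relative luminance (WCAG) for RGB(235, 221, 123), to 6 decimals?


Linearize each channel (sRGB transfer function): c = v/255; c_lin = c/12.92 if c ≤ 0.04045, else ((c+0.055)/1.055)^2.4
  R: 235/255 ≈ 0.921569 > 0.04045 → ((0.921569+0.055)/1.055)^2.4 ≈ 0.830770
  G: 221/255 ≈ 0.866667 > 0.04045 → ((0.866667+0.055)/1.055)^2.4 ≈ 0.723055
  B: 123/255 ≈ 0.482353 > 0.04045 → ((0.482353+0.055)/1.055)^2.4 ≈ 0.198069
R_lin = 0.830770, G_lin = 0.723055, B_lin = 0.198069
L = 0.2126×R + 0.7152×G + 0.0722×B
L = 0.2126×0.830770 + 0.7152×0.723055 + 0.0722×0.198069
L ≈ 0.708051


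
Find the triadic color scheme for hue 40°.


Triadic: equally spaced at 120° intervals
H1 = 40°
H2 = (40 + 120) mod 360 = 160°
H3 = (40 + 240) mod 360 = 280°
Triadic = 40°, 160°, 280°


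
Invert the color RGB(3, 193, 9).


Invert: (255-R, 255-G, 255-B)
R: 255-3 = 252
G: 255-193 = 62
B: 255-9 = 246
= RGB(252, 62, 246)


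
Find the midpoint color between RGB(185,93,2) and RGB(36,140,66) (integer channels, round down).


Midpoint: each channel = ⌊(C₁+C₂)/2⌋
R: ⌊(185+36)/2⌋ = 110
G: ⌊(93+140)/2⌋ = 116
B: ⌊(2+66)/2⌋ = 34
= RGB(110, 116, 34)


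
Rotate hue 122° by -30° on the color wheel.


New hue = (H + rotation) mod 360
New hue = (122 -30) mod 360
= 92 mod 360
= 92°


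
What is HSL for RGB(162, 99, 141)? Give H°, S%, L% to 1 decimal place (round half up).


Normalize: R'=162/255≈0.6353, G'=99/255≈0.3882, B'=141/255≈0.5529
Max=162/255, Min=99/255, Δ=Max-Min=63/255
L = (Max+Min)/2 = (162+99)/510 = 261/510 = 0.51176… → L = 51.2%
L > 0.5 → S = Δ/(2-Max-Min) = 63/(510-162-99) = 63/249 = 0.25301… → S = 25.3%
(the 1/255 factors cancel in S and H, so raw channel differences can be used)
Max is R' → H = 60 × (((G-B)/Δ) mod 6) = 60 × (((99-141)/63) mod 6)
  (-42)/63 = -0.6666…; negative, so add 6 → 5.3333…
  H = 60 × 5.3333… = 320° → H = 320.0°
= HSL(320.0°, 25.3%, 51.2%)


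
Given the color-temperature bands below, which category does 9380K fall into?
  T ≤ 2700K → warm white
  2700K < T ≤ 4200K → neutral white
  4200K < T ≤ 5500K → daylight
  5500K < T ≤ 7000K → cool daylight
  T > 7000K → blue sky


Temperature: 9380K
9380K > 7000K → blue sky
Classification: blue sky


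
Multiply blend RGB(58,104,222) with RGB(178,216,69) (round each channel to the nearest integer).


Multiply: C = A×B/255, rounded to nearest integer
R: 58×178/255 = 10324/255 ≈ 40.486 → 40
G: 104×216/255 = 22464/255 ≈ 88.094 → 88
B: 222×69/255 = 15318/255 ≈ 60.071 → 60
= RGB(40, 88, 60)


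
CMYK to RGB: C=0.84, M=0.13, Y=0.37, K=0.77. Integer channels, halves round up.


R = 255 × (1-C) × (1-K) = 255 × 0.16 × 0.23 = 9.384 → 9
G = 255 × (1-M) × (1-K) = 255 × 0.87 × 0.23 = 51.0255 → 51
B = 255 × (1-Y) × (1-K) = 255 × 0.63 × 0.23 = 36.9495 → 37
= RGB(9, 51, 37)


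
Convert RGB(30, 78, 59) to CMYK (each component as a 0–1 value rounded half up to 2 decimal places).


R'=30/255≈0.1176, G'=78/255≈0.3059, B'=59/255≈0.2314
K = 1 - max(R',G',B') = 1 - 78/255 = 177/255 = 0.69411… → 0.69
(1-R'-K)/(1-K) simplifies to (max-R)/max with max = 78:
C = (78-30)/78 = 48/78 = 0.61538… → 0.62
M = (78-78)/78 = 0/78 = 0 → 0.00
Y = (78-59)/78 = 19/78 = 0.24358… → 0.24
= CMYK(0.62, 0.00, 0.24, 0.69)


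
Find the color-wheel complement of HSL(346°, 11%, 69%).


Complement = opposite side of color wheel = hue + 180°
H' = (346 + 180) mod 360 = 166°
S and L unchanged.
= HSL(166°, 11%, 69%)


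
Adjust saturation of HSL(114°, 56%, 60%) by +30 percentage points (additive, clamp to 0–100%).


Original S = 56%
Adjustment = +30 percentage points
New S = 56 + (30) = 86
Clamp to [0, 100] → 86
= HSL(114°, 86%, 60%)


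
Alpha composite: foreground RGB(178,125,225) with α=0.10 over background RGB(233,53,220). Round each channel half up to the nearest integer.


C = α×F + (1-α)×B, with 1-α = 0.90
R: 0.10×178 + 0.90×233 = 17.80 + 209.70 = 227.50 → 228
G: 0.10×125 + 0.90×53 = 12.50 + 47.70 = 60.20 → 60
B: 0.10×225 + 0.90×220 = 22.50 + 198.00 = 220.50 → 221
= RGB(228, 60, 221)


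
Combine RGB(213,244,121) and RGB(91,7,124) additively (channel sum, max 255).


Additive: each channel = min(255, C₁+C₂)
R: 213+91 = 304 → 255
G: 244+7 = 251 → 251
B: 121+124 = 245 → 245
= RGB(255, 251, 245)


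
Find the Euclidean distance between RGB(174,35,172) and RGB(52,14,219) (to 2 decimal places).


d = √[(R₁-R₂)² + (G₁-G₂)² + (B₁-B₂)²]
d = √[(174-52)² + (35-14)² + (172-219)²]
d = √[14884 + 441 + 2209]
d = √17534
d ≈ 132.42


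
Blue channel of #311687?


Color: #311687
R = 31 = 49
G = 16 = 22
B = 87 = 135
Blue = 135


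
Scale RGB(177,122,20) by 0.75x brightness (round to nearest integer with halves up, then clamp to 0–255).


Multiply each channel by 0.75, round half up, clamp to [0, 255]
R: 177×0.75 = 132.75 → round → 133
G: 122×0.75 = 91.5 → round → 92
B: 20×0.75 = 15
= RGB(133, 92, 15)


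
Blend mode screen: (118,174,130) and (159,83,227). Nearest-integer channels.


Screen: C = 255 - (255-A)×(255-B)/255, rounded to nearest integer
R: 255 - (255-118)×(255-159)/255 = 255 - 13152/255 ≈ 255 - 51.576 = 203.424 → 203
G: 255 - (255-174)×(255-83)/255 = 255 - 13932/255 ≈ 255 - 54.635 = 200.365 → 200
B: 255 - (255-130)×(255-227)/255 = 255 - 3500/255 ≈ 255 - 13.725 = 241.275 → 241
= RGB(203, 200, 241)


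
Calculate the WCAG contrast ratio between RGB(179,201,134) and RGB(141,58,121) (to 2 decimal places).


Linearize each sRGB channel c=v/255: c/12.92 if c ≤ 0.04045 else ((c+0.055)/1.055)^2.4
L = 0.2126×R_lin + 0.7152×G_lin + 0.0722×B_lin
Color 1 (179,201,134):
  R=179: 179/255≈0.7020 > 0.04045 → ((0.7020+0.055)/1.055)^2.4 ≈ 0.45079
  G=201: 201/255≈0.7882 > 0.04045 → ((0.7882+0.055)/1.055)^2.4 ≈ 0.58408
  B=134: 134/255≈0.5255 > 0.04045 → ((0.5255+0.055)/1.055)^2.4 ≈ 0.23840
  L1 = 0.2126×0.45079 + 0.7152×0.58408 + 0.0722×0.23840 ≈ 0.53078
Color 2 (141,58,121):
  R=141: 141/255≈0.5529 > 0.04045 → ((0.5529+0.055)/1.055)^2.4 ≈ 0.26636
  G=58: 58/255≈0.2275 > 0.04045 → ((0.2275+0.055)/1.055)^2.4 ≈ 0.04231
  B=121: 121/255≈0.4745 > 0.04045 → ((0.4745+0.055)/1.055)^2.4 ≈ 0.19120
  L2 = 0.2126×0.26636 + 0.7152×0.04231 + 0.0722×0.19120 ≈ 0.10069
Lighter = 0.53078, Darker = 0.10069
Ratio = (L_lighter + 0.05) / (L_darker + 0.05)
Ratio = (0.53078 + 0.05) / (0.10069 + 0.05) = 0.58078 / 0.15069 ≈ 3.8541
Ratio ≈ 3.85:1
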